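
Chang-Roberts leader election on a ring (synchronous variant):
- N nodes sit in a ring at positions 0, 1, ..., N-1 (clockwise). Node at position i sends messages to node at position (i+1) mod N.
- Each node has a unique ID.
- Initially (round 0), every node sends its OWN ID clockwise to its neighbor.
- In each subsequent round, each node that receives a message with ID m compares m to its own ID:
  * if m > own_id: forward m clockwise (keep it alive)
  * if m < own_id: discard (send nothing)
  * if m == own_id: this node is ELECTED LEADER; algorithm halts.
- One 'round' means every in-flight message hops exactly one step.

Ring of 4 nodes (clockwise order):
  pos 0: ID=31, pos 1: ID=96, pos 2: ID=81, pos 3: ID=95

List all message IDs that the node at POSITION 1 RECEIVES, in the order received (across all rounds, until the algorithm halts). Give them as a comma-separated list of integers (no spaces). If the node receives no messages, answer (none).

Answer: 31,95,96

Derivation:
Round 1: pos1(id96) recv 31: drop; pos2(id81) recv 96: fwd; pos3(id95) recv 81: drop; pos0(id31) recv 95: fwd
Round 2: pos3(id95) recv 96: fwd; pos1(id96) recv 95: drop
Round 3: pos0(id31) recv 96: fwd
Round 4: pos1(id96) recv 96: ELECTED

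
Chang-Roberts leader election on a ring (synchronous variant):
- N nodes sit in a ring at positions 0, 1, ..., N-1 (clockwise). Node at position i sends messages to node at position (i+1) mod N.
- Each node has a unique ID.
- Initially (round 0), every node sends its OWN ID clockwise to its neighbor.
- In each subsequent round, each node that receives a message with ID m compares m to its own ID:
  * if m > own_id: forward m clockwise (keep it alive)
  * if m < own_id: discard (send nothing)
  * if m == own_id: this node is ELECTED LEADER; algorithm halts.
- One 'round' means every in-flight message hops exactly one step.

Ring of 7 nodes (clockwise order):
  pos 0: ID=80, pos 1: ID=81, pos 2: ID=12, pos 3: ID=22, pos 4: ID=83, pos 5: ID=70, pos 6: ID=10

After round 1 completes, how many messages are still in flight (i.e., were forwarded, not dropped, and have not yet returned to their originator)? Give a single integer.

Answer: 3

Derivation:
Round 1: pos1(id81) recv 80: drop; pos2(id12) recv 81: fwd; pos3(id22) recv 12: drop; pos4(id83) recv 22: drop; pos5(id70) recv 83: fwd; pos6(id10) recv 70: fwd; pos0(id80) recv 10: drop
After round 1: 3 messages still in flight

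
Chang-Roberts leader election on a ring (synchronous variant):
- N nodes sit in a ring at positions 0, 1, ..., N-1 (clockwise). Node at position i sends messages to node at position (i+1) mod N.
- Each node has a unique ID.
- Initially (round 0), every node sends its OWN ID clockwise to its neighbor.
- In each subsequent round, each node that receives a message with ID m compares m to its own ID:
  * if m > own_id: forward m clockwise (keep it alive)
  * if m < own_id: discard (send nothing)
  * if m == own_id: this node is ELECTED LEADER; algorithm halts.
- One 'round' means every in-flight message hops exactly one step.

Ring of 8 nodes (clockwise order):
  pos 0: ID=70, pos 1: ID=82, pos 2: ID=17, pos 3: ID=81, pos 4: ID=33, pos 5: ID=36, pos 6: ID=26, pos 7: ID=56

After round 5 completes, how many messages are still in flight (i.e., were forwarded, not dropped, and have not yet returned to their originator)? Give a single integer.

Answer: 2

Derivation:
Round 1: pos1(id82) recv 70: drop; pos2(id17) recv 82: fwd; pos3(id81) recv 17: drop; pos4(id33) recv 81: fwd; pos5(id36) recv 33: drop; pos6(id26) recv 36: fwd; pos7(id56) recv 26: drop; pos0(id70) recv 56: drop
Round 2: pos3(id81) recv 82: fwd; pos5(id36) recv 81: fwd; pos7(id56) recv 36: drop
Round 3: pos4(id33) recv 82: fwd; pos6(id26) recv 81: fwd
Round 4: pos5(id36) recv 82: fwd; pos7(id56) recv 81: fwd
Round 5: pos6(id26) recv 82: fwd; pos0(id70) recv 81: fwd
After round 5: 2 messages still in flight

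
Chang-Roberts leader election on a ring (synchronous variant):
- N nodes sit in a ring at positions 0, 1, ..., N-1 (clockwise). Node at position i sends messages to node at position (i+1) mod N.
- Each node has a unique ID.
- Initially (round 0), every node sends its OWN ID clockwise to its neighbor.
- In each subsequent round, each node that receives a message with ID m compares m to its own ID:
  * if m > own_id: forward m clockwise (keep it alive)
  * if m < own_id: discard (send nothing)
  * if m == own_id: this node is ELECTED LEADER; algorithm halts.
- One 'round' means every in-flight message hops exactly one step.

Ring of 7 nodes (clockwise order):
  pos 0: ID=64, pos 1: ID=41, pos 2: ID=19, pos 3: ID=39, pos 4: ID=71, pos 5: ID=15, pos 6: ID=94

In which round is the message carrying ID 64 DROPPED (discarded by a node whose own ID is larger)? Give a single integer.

Round 1: pos1(id41) recv 64: fwd; pos2(id19) recv 41: fwd; pos3(id39) recv 19: drop; pos4(id71) recv 39: drop; pos5(id15) recv 71: fwd; pos6(id94) recv 15: drop; pos0(id64) recv 94: fwd
Round 2: pos2(id19) recv 64: fwd; pos3(id39) recv 41: fwd; pos6(id94) recv 71: drop; pos1(id41) recv 94: fwd
Round 3: pos3(id39) recv 64: fwd; pos4(id71) recv 41: drop; pos2(id19) recv 94: fwd
Round 4: pos4(id71) recv 64: drop; pos3(id39) recv 94: fwd
Round 5: pos4(id71) recv 94: fwd
Round 6: pos5(id15) recv 94: fwd
Round 7: pos6(id94) recv 94: ELECTED
Message ID 64 originates at pos 0; dropped at pos 4 in round 4

Answer: 4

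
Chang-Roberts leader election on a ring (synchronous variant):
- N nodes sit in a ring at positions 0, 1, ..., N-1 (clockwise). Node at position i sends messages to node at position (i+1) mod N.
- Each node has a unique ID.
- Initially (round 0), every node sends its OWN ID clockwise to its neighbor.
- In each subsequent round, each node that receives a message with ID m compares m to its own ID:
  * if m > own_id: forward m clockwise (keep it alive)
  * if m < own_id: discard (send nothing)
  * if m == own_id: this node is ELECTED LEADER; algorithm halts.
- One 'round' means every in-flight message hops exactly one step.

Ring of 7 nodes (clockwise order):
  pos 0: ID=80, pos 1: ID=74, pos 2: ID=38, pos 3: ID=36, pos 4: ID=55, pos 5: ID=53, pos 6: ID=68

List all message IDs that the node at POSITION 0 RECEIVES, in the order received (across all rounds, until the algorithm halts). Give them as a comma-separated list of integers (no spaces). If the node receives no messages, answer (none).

Answer: 68,74,80

Derivation:
Round 1: pos1(id74) recv 80: fwd; pos2(id38) recv 74: fwd; pos3(id36) recv 38: fwd; pos4(id55) recv 36: drop; pos5(id53) recv 55: fwd; pos6(id68) recv 53: drop; pos0(id80) recv 68: drop
Round 2: pos2(id38) recv 80: fwd; pos3(id36) recv 74: fwd; pos4(id55) recv 38: drop; pos6(id68) recv 55: drop
Round 3: pos3(id36) recv 80: fwd; pos4(id55) recv 74: fwd
Round 4: pos4(id55) recv 80: fwd; pos5(id53) recv 74: fwd
Round 5: pos5(id53) recv 80: fwd; pos6(id68) recv 74: fwd
Round 6: pos6(id68) recv 80: fwd; pos0(id80) recv 74: drop
Round 7: pos0(id80) recv 80: ELECTED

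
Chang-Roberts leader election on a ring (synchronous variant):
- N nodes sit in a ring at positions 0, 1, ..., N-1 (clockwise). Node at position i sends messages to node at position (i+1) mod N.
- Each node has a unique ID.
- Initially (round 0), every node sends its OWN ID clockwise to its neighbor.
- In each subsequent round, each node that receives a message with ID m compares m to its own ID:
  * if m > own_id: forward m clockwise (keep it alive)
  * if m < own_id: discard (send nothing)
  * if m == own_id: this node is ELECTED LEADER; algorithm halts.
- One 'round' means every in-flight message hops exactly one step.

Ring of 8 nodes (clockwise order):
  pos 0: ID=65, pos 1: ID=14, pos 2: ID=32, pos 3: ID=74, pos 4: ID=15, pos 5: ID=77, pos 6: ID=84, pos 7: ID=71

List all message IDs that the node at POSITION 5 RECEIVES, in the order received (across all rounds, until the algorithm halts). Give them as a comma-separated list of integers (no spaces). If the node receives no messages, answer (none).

Answer: 15,74,84

Derivation:
Round 1: pos1(id14) recv 65: fwd; pos2(id32) recv 14: drop; pos3(id74) recv 32: drop; pos4(id15) recv 74: fwd; pos5(id77) recv 15: drop; pos6(id84) recv 77: drop; pos7(id71) recv 84: fwd; pos0(id65) recv 71: fwd
Round 2: pos2(id32) recv 65: fwd; pos5(id77) recv 74: drop; pos0(id65) recv 84: fwd; pos1(id14) recv 71: fwd
Round 3: pos3(id74) recv 65: drop; pos1(id14) recv 84: fwd; pos2(id32) recv 71: fwd
Round 4: pos2(id32) recv 84: fwd; pos3(id74) recv 71: drop
Round 5: pos3(id74) recv 84: fwd
Round 6: pos4(id15) recv 84: fwd
Round 7: pos5(id77) recv 84: fwd
Round 8: pos6(id84) recv 84: ELECTED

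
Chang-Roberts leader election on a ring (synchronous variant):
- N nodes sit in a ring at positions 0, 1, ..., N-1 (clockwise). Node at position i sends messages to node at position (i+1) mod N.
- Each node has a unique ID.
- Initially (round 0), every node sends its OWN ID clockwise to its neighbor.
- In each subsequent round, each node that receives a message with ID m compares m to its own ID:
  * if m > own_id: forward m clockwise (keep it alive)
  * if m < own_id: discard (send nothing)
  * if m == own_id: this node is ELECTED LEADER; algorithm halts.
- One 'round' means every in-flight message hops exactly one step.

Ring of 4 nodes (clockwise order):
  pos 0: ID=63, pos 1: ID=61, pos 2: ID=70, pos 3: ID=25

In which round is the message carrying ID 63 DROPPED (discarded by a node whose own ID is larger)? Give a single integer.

Answer: 2

Derivation:
Round 1: pos1(id61) recv 63: fwd; pos2(id70) recv 61: drop; pos3(id25) recv 70: fwd; pos0(id63) recv 25: drop
Round 2: pos2(id70) recv 63: drop; pos0(id63) recv 70: fwd
Round 3: pos1(id61) recv 70: fwd
Round 4: pos2(id70) recv 70: ELECTED
Message ID 63 originates at pos 0; dropped at pos 2 in round 2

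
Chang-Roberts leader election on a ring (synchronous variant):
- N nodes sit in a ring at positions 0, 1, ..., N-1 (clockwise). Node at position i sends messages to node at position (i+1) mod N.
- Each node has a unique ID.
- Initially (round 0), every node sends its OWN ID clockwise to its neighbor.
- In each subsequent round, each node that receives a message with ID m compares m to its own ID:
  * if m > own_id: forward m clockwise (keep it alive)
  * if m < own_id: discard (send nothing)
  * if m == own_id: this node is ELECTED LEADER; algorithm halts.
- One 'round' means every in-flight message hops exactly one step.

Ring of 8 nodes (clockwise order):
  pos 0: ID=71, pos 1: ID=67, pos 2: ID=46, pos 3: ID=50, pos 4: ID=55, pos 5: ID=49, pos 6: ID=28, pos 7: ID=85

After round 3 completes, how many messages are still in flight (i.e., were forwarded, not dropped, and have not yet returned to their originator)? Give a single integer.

Answer: 3

Derivation:
Round 1: pos1(id67) recv 71: fwd; pos2(id46) recv 67: fwd; pos3(id50) recv 46: drop; pos4(id55) recv 50: drop; pos5(id49) recv 55: fwd; pos6(id28) recv 49: fwd; pos7(id85) recv 28: drop; pos0(id71) recv 85: fwd
Round 2: pos2(id46) recv 71: fwd; pos3(id50) recv 67: fwd; pos6(id28) recv 55: fwd; pos7(id85) recv 49: drop; pos1(id67) recv 85: fwd
Round 3: pos3(id50) recv 71: fwd; pos4(id55) recv 67: fwd; pos7(id85) recv 55: drop; pos2(id46) recv 85: fwd
After round 3: 3 messages still in flight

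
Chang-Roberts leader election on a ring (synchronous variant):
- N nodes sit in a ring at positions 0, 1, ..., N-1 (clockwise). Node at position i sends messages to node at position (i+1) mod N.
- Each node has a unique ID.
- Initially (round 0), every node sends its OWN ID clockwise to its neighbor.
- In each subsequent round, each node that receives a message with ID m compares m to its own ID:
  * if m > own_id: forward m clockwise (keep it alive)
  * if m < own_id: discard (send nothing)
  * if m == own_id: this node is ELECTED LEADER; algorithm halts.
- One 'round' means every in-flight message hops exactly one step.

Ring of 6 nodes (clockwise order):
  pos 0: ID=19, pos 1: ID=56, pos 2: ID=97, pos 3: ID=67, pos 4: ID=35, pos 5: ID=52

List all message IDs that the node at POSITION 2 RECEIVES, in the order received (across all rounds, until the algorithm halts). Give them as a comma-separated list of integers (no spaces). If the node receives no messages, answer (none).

Round 1: pos1(id56) recv 19: drop; pos2(id97) recv 56: drop; pos3(id67) recv 97: fwd; pos4(id35) recv 67: fwd; pos5(id52) recv 35: drop; pos0(id19) recv 52: fwd
Round 2: pos4(id35) recv 97: fwd; pos5(id52) recv 67: fwd; pos1(id56) recv 52: drop
Round 3: pos5(id52) recv 97: fwd; pos0(id19) recv 67: fwd
Round 4: pos0(id19) recv 97: fwd; pos1(id56) recv 67: fwd
Round 5: pos1(id56) recv 97: fwd; pos2(id97) recv 67: drop
Round 6: pos2(id97) recv 97: ELECTED

Answer: 56,67,97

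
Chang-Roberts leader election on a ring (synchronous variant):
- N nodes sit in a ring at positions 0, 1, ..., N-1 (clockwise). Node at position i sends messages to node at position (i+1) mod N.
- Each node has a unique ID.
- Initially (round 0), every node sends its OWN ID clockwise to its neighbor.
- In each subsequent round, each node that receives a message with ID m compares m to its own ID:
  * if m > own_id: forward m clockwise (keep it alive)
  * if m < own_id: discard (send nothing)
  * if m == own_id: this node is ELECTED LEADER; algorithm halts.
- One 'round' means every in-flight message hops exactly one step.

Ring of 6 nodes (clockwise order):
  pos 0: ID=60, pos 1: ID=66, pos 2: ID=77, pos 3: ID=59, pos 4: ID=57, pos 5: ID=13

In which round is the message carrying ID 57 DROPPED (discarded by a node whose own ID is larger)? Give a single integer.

Round 1: pos1(id66) recv 60: drop; pos2(id77) recv 66: drop; pos3(id59) recv 77: fwd; pos4(id57) recv 59: fwd; pos5(id13) recv 57: fwd; pos0(id60) recv 13: drop
Round 2: pos4(id57) recv 77: fwd; pos5(id13) recv 59: fwd; pos0(id60) recv 57: drop
Round 3: pos5(id13) recv 77: fwd; pos0(id60) recv 59: drop
Round 4: pos0(id60) recv 77: fwd
Round 5: pos1(id66) recv 77: fwd
Round 6: pos2(id77) recv 77: ELECTED
Message ID 57 originates at pos 4; dropped at pos 0 in round 2

Answer: 2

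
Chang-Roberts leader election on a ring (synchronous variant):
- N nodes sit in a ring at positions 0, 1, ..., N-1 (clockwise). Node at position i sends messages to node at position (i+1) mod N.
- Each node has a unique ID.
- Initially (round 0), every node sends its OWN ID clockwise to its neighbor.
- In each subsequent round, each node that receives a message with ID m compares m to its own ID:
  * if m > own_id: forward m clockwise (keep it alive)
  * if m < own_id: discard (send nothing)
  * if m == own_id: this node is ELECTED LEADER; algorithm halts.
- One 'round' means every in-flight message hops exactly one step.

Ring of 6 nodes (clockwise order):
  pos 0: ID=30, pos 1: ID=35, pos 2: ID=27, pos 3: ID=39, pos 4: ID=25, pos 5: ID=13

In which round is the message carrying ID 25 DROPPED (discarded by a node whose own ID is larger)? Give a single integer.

Answer: 2

Derivation:
Round 1: pos1(id35) recv 30: drop; pos2(id27) recv 35: fwd; pos3(id39) recv 27: drop; pos4(id25) recv 39: fwd; pos5(id13) recv 25: fwd; pos0(id30) recv 13: drop
Round 2: pos3(id39) recv 35: drop; pos5(id13) recv 39: fwd; pos0(id30) recv 25: drop
Round 3: pos0(id30) recv 39: fwd
Round 4: pos1(id35) recv 39: fwd
Round 5: pos2(id27) recv 39: fwd
Round 6: pos3(id39) recv 39: ELECTED
Message ID 25 originates at pos 4; dropped at pos 0 in round 2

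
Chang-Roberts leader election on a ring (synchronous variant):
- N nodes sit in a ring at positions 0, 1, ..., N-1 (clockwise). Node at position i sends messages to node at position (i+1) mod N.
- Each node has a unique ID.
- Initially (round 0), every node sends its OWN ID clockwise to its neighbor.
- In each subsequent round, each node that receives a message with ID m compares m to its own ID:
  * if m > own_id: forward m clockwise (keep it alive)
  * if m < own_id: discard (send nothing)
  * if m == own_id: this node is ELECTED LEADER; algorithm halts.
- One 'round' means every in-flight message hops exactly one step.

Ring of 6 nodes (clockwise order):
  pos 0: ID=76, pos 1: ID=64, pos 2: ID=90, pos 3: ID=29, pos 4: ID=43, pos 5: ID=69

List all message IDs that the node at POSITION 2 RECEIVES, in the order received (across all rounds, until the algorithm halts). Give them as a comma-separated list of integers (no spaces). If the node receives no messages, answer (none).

Round 1: pos1(id64) recv 76: fwd; pos2(id90) recv 64: drop; pos3(id29) recv 90: fwd; pos4(id43) recv 29: drop; pos5(id69) recv 43: drop; pos0(id76) recv 69: drop
Round 2: pos2(id90) recv 76: drop; pos4(id43) recv 90: fwd
Round 3: pos5(id69) recv 90: fwd
Round 4: pos0(id76) recv 90: fwd
Round 5: pos1(id64) recv 90: fwd
Round 6: pos2(id90) recv 90: ELECTED

Answer: 64,76,90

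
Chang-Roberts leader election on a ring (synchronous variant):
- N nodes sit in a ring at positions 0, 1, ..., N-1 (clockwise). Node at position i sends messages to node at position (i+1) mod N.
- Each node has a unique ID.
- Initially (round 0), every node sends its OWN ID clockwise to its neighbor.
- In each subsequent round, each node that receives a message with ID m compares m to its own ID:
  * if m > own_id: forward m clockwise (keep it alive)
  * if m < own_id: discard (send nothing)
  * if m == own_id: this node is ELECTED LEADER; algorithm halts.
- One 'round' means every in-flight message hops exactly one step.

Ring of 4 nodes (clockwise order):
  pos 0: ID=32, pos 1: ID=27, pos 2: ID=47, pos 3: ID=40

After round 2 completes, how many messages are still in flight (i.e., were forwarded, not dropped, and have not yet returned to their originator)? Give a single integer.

Round 1: pos1(id27) recv 32: fwd; pos2(id47) recv 27: drop; pos3(id40) recv 47: fwd; pos0(id32) recv 40: fwd
Round 2: pos2(id47) recv 32: drop; pos0(id32) recv 47: fwd; pos1(id27) recv 40: fwd
After round 2: 2 messages still in flight

Answer: 2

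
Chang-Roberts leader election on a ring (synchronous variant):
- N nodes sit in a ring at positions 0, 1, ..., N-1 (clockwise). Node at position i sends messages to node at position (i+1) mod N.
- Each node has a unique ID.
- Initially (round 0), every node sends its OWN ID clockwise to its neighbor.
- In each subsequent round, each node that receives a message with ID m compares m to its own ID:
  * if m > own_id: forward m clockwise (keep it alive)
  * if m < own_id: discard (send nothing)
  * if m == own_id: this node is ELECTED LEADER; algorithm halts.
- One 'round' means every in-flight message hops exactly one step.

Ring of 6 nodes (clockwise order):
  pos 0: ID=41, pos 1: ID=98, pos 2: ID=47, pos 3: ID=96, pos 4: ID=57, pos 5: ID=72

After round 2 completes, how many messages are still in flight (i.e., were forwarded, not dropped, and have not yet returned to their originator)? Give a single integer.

Round 1: pos1(id98) recv 41: drop; pos2(id47) recv 98: fwd; pos3(id96) recv 47: drop; pos4(id57) recv 96: fwd; pos5(id72) recv 57: drop; pos0(id41) recv 72: fwd
Round 2: pos3(id96) recv 98: fwd; pos5(id72) recv 96: fwd; pos1(id98) recv 72: drop
After round 2: 2 messages still in flight

Answer: 2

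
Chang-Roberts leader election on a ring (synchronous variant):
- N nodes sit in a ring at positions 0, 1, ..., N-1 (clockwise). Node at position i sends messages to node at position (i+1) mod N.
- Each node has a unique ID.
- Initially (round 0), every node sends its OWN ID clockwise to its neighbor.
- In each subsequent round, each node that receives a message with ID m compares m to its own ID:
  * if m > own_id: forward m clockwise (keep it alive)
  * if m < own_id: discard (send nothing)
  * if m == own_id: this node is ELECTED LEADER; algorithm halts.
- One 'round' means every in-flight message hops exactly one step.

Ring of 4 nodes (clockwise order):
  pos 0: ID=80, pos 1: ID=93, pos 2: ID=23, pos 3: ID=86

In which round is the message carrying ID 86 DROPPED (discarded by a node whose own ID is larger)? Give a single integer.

Round 1: pos1(id93) recv 80: drop; pos2(id23) recv 93: fwd; pos3(id86) recv 23: drop; pos0(id80) recv 86: fwd
Round 2: pos3(id86) recv 93: fwd; pos1(id93) recv 86: drop
Round 3: pos0(id80) recv 93: fwd
Round 4: pos1(id93) recv 93: ELECTED
Message ID 86 originates at pos 3; dropped at pos 1 in round 2

Answer: 2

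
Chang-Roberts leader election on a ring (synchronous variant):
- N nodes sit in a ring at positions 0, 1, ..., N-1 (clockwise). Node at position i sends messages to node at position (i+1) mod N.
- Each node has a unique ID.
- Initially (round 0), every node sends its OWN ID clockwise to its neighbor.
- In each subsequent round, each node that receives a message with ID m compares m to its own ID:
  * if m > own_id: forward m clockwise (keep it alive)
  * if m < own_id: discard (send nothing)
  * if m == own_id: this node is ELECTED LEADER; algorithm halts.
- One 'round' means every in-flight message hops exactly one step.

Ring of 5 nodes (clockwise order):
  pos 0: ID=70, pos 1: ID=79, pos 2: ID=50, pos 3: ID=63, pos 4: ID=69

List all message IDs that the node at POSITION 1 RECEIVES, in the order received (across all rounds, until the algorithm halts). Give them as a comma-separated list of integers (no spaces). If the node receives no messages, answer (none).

Answer: 70,79

Derivation:
Round 1: pos1(id79) recv 70: drop; pos2(id50) recv 79: fwd; pos3(id63) recv 50: drop; pos4(id69) recv 63: drop; pos0(id70) recv 69: drop
Round 2: pos3(id63) recv 79: fwd
Round 3: pos4(id69) recv 79: fwd
Round 4: pos0(id70) recv 79: fwd
Round 5: pos1(id79) recv 79: ELECTED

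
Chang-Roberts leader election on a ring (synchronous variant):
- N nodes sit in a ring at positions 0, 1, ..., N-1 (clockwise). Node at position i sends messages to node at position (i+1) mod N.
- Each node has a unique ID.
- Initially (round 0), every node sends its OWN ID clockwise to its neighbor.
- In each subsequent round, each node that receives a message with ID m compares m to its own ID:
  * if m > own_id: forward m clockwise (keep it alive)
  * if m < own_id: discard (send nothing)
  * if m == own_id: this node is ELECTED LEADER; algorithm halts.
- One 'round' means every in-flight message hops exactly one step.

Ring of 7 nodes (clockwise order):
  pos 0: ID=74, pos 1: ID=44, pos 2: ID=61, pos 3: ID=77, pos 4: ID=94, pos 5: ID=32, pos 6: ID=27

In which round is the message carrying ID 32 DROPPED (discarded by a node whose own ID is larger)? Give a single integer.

Round 1: pos1(id44) recv 74: fwd; pos2(id61) recv 44: drop; pos3(id77) recv 61: drop; pos4(id94) recv 77: drop; pos5(id32) recv 94: fwd; pos6(id27) recv 32: fwd; pos0(id74) recv 27: drop
Round 2: pos2(id61) recv 74: fwd; pos6(id27) recv 94: fwd; pos0(id74) recv 32: drop
Round 3: pos3(id77) recv 74: drop; pos0(id74) recv 94: fwd
Round 4: pos1(id44) recv 94: fwd
Round 5: pos2(id61) recv 94: fwd
Round 6: pos3(id77) recv 94: fwd
Round 7: pos4(id94) recv 94: ELECTED
Message ID 32 originates at pos 5; dropped at pos 0 in round 2

Answer: 2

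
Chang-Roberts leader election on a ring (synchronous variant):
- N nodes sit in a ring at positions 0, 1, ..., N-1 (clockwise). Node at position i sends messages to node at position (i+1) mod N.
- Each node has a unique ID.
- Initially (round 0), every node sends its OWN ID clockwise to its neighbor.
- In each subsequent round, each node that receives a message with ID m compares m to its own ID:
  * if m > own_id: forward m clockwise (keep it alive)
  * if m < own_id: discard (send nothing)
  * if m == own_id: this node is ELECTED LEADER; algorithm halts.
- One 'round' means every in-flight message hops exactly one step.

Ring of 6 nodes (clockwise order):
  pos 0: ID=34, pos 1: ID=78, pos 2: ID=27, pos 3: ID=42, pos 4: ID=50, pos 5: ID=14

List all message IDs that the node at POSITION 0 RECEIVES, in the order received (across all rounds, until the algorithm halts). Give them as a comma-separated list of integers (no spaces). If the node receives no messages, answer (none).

Answer: 14,50,78

Derivation:
Round 1: pos1(id78) recv 34: drop; pos2(id27) recv 78: fwd; pos3(id42) recv 27: drop; pos4(id50) recv 42: drop; pos5(id14) recv 50: fwd; pos0(id34) recv 14: drop
Round 2: pos3(id42) recv 78: fwd; pos0(id34) recv 50: fwd
Round 3: pos4(id50) recv 78: fwd; pos1(id78) recv 50: drop
Round 4: pos5(id14) recv 78: fwd
Round 5: pos0(id34) recv 78: fwd
Round 6: pos1(id78) recv 78: ELECTED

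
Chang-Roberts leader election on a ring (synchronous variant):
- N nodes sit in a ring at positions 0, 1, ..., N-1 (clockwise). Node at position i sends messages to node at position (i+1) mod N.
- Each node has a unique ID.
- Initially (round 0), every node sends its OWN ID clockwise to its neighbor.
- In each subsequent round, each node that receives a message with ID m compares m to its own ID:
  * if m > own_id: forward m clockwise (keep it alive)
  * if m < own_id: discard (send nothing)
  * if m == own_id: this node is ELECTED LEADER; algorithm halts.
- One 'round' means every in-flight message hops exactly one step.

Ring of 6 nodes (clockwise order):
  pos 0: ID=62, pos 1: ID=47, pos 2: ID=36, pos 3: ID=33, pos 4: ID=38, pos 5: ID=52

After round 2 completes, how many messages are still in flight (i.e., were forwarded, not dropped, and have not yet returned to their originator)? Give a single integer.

Round 1: pos1(id47) recv 62: fwd; pos2(id36) recv 47: fwd; pos3(id33) recv 36: fwd; pos4(id38) recv 33: drop; pos5(id52) recv 38: drop; pos0(id62) recv 52: drop
Round 2: pos2(id36) recv 62: fwd; pos3(id33) recv 47: fwd; pos4(id38) recv 36: drop
After round 2: 2 messages still in flight

Answer: 2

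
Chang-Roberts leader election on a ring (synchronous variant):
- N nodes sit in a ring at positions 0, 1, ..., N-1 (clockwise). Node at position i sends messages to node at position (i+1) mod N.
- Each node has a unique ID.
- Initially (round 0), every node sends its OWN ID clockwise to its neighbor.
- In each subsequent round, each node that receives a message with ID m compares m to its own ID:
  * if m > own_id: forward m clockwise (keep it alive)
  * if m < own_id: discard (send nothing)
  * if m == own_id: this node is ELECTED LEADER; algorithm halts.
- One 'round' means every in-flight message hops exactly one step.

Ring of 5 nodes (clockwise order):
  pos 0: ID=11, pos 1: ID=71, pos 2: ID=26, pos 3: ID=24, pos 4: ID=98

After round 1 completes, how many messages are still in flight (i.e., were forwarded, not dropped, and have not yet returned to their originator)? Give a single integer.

Answer: 3

Derivation:
Round 1: pos1(id71) recv 11: drop; pos2(id26) recv 71: fwd; pos3(id24) recv 26: fwd; pos4(id98) recv 24: drop; pos0(id11) recv 98: fwd
After round 1: 3 messages still in flight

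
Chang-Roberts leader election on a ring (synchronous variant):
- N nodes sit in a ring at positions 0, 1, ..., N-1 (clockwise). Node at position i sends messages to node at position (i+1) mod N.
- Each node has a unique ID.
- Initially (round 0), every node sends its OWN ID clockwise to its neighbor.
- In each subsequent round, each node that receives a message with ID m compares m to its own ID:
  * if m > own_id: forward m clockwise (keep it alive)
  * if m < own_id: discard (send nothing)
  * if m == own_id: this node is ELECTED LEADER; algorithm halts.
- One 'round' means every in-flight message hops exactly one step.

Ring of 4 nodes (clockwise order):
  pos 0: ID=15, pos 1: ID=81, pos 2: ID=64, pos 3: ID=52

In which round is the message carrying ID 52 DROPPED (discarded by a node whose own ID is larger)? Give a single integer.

Answer: 2

Derivation:
Round 1: pos1(id81) recv 15: drop; pos2(id64) recv 81: fwd; pos3(id52) recv 64: fwd; pos0(id15) recv 52: fwd
Round 2: pos3(id52) recv 81: fwd; pos0(id15) recv 64: fwd; pos1(id81) recv 52: drop
Round 3: pos0(id15) recv 81: fwd; pos1(id81) recv 64: drop
Round 4: pos1(id81) recv 81: ELECTED
Message ID 52 originates at pos 3; dropped at pos 1 in round 2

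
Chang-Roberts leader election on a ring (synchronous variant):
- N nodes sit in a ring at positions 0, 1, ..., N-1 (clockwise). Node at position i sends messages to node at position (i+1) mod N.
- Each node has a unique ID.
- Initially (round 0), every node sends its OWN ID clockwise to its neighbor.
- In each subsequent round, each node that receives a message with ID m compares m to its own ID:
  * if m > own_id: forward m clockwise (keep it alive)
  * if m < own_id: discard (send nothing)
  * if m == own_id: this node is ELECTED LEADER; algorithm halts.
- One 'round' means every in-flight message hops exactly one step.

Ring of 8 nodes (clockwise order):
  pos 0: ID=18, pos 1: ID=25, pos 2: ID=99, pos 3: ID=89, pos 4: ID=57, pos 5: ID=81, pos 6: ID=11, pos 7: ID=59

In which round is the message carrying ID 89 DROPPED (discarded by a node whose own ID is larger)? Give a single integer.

Answer: 7

Derivation:
Round 1: pos1(id25) recv 18: drop; pos2(id99) recv 25: drop; pos3(id89) recv 99: fwd; pos4(id57) recv 89: fwd; pos5(id81) recv 57: drop; pos6(id11) recv 81: fwd; pos7(id59) recv 11: drop; pos0(id18) recv 59: fwd
Round 2: pos4(id57) recv 99: fwd; pos5(id81) recv 89: fwd; pos7(id59) recv 81: fwd; pos1(id25) recv 59: fwd
Round 3: pos5(id81) recv 99: fwd; pos6(id11) recv 89: fwd; pos0(id18) recv 81: fwd; pos2(id99) recv 59: drop
Round 4: pos6(id11) recv 99: fwd; pos7(id59) recv 89: fwd; pos1(id25) recv 81: fwd
Round 5: pos7(id59) recv 99: fwd; pos0(id18) recv 89: fwd; pos2(id99) recv 81: drop
Round 6: pos0(id18) recv 99: fwd; pos1(id25) recv 89: fwd
Round 7: pos1(id25) recv 99: fwd; pos2(id99) recv 89: drop
Round 8: pos2(id99) recv 99: ELECTED
Message ID 89 originates at pos 3; dropped at pos 2 in round 7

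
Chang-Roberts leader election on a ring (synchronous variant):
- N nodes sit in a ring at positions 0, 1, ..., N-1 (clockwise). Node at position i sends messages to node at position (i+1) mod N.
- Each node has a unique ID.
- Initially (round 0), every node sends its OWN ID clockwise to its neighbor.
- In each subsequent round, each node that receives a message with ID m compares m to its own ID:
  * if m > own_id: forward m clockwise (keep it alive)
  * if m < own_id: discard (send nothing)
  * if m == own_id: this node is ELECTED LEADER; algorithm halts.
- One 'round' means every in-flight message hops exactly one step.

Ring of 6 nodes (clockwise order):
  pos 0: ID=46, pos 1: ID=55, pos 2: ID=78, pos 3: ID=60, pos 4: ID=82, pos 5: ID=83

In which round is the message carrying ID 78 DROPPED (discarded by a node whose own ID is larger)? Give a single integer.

Answer: 2

Derivation:
Round 1: pos1(id55) recv 46: drop; pos2(id78) recv 55: drop; pos3(id60) recv 78: fwd; pos4(id82) recv 60: drop; pos5(id83) recv 82: drop; pos0(id46) recv 83: fwd
Round 2: pos4(id82) recv 78: drop; pos1(id55) recv 83: fwd
Round 3: pos2(id78) recv 83: fwd
Round 4: pos3(id60) recv 83: fwd
Round 5: pos4(id82) recv 83: fwd
Round 6: pos5(id83) recv 83: ELECTED
Message ID 78 originates at pos 2; dropped at pos 4 in round 2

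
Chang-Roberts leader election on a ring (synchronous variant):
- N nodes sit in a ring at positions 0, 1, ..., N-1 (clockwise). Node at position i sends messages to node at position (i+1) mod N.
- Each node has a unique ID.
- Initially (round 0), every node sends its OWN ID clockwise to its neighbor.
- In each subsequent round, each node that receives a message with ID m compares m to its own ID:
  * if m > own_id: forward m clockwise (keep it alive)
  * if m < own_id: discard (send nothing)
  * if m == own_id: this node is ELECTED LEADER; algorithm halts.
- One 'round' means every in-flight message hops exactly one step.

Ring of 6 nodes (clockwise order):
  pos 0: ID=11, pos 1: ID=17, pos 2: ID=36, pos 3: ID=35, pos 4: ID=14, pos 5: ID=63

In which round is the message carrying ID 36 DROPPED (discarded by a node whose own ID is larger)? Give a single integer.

Round 1: pos1(id17) recv 11: drop; pos2(id36) recv 17: drop; pos3(id35) recv 36: fwd; pos4(id14) recv 35: fwd; pos5(id63) recv 14: drop; pos0(id11) recv 63: fwd
Round 2: pos4(id14) recv 36: fwd; pos5(id63) recv 35: drop; pos1(id17) recv 63: fwd
Round 3: pos5(id63) recv 36: drop; pos2(id36) recv 63: fwd
Round 4: pos3(id35) recv 63: fwd
Round 5: pos4(id14) recv 63: fwd
Round 6: pos5(id63) recv 63: ELECTED
Message ID 36 originates at pos 2; dropped at pos 5 in round 3

Answer: 3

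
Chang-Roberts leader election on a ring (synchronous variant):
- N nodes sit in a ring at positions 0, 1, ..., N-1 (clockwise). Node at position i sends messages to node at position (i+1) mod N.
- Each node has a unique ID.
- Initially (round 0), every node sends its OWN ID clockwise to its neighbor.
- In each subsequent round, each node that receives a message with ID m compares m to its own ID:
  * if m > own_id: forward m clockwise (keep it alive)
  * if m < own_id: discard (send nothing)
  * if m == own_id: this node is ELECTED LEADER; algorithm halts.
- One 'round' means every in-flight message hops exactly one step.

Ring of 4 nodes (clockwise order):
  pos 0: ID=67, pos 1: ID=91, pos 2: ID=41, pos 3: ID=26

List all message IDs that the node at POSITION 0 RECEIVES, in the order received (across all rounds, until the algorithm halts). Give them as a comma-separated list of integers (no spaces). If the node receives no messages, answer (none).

Answer: 26,41,91

Derivation:
Round 1: pos1(id91) recv 67: drop; pos2(id41) recv 91: fwd; pos3(id26) recv 41: fwd; pos0(id67) recv 26: drop
Round 2: pos3(id26) recv 91: fwd; pos0(id67) recv 41: drop
Round 3: pos0(id67) recv 91: fwd
Round 4: pos1(id91) recv 91: ELECTED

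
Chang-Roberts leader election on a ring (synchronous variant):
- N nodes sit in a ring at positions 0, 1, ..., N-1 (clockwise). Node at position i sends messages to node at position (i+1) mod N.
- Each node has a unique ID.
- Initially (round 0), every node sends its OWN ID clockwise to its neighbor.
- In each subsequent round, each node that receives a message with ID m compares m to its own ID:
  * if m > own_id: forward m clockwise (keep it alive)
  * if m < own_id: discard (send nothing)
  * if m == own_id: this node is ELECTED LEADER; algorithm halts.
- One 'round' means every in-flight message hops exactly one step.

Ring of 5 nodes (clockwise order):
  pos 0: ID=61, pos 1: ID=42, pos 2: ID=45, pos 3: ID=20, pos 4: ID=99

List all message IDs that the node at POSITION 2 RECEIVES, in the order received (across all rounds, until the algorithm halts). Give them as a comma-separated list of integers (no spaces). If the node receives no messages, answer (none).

Round 1: pos1(id42) recv 61: fwd; pos2(id45) recv 42: drop; pos3(id20) recv 45: fwd; pos4(id99) recv 20: drop; pos0(id61) recv 99: fwd
Round 2: pos2(id45) recv 61: fwd; pos4(id99) recv 45: drop; pos1(id42) recv 99: fwd
Round 3: pos3(id20) recv 61: fwd; pos2(id45) recv 99: fwd
Round 4: pos4(id99) recv 61: drop; pos3(id20) recv 99: fwd
Round 5: pos4(id99) recv 99: ELECTED

Answer: 42,61,99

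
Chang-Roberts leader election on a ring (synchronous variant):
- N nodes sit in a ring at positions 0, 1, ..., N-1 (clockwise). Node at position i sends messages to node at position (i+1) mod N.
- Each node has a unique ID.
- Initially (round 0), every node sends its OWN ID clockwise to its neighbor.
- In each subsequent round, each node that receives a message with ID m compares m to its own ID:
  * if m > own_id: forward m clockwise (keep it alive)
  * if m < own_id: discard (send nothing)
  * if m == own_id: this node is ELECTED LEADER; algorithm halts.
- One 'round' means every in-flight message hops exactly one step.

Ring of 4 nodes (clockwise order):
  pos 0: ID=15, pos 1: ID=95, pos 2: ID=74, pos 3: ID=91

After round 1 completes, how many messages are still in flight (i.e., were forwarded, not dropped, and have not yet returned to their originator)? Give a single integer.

Round 1: pos1(id95) recv 15: drop; pos2(id74) recv 95: fwd; pos3(id91) recv 74: drop; pos0(id15) recv 91: fwd
After round 1: 2 messages still in flight

Answer: 2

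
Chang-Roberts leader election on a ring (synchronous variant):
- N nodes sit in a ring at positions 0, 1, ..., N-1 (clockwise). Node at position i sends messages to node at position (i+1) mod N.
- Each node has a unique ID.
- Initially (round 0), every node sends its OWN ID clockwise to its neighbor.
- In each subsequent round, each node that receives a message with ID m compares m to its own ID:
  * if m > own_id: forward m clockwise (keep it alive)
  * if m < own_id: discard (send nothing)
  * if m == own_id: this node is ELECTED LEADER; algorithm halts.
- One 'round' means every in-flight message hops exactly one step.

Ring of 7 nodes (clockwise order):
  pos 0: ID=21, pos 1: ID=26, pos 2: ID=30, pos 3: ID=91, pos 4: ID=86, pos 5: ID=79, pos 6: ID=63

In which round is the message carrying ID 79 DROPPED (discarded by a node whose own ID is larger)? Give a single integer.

Round 1: pos1(id26) recv 21: drop; pos2(id30) recv 26: drop; pos3(id91) recv 30: drop; pos4(id86) recv 91: fwd; pos5(id79) recv 86: fwd; pos6(id63) recv 79: fwd; pos0(id21) recv 63: fwd
Round 2: pos5(id79) recv 91: fwd; pos6(id63) recv 86: fwd; pos0(id21) recv 79: fwd; pos1(id26) recv 63: fwd
Round 3: pos6(id63) recv 91: fwd; pos0(id21) recv 86: fwd; pos1(id26) recv 79: fwd; pos2(id30) recv 63: fwd
Round 4: pos0(id21) recv 91: fwd; pos1(id26) recv 86: fwd; pos2(id30) recv 79: fwd; pos3(id91) recv 63: drop
Round 5: pos1(id26) recv 91: fwd; pos2(id30) recv 86: fwd; pos3(id91) recv 79: drop
Round 6: pos2(id30) recv 91: fwd; pos3(id91) recv 86: drop
Round 7: pos3(id91) recv 91: ELECTED
Message ID 79 originates at pos 5; dropped at pos 3 in round 5

Answer: 5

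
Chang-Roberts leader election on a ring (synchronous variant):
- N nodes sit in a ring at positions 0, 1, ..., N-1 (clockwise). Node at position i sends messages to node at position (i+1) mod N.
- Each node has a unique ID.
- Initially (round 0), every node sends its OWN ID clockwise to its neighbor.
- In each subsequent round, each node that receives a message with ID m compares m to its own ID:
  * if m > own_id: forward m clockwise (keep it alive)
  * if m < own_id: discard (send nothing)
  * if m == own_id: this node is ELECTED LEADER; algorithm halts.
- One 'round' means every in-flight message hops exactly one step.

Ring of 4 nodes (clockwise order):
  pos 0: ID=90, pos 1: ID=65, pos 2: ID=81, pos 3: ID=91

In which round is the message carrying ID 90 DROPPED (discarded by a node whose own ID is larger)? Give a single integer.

Round 1: pos1(id65) recv 90: fwd; pos2(id81) recv 65: drop; pos3(id91) recv 81: drop; pos0(id90) recv 91: fwd
Round 2: pos2(id81) recv 90: fwd; pos1(id65) recv 91: fwd
Round 3: pos3(id91) recv 90: drop; pos2(id81) recv 91: fwd
Round 4: pos3(id91) recv 91: ELECTED
Message ID 90 originates at pos 0; dropped at pos 3 in round 3

Answer: 3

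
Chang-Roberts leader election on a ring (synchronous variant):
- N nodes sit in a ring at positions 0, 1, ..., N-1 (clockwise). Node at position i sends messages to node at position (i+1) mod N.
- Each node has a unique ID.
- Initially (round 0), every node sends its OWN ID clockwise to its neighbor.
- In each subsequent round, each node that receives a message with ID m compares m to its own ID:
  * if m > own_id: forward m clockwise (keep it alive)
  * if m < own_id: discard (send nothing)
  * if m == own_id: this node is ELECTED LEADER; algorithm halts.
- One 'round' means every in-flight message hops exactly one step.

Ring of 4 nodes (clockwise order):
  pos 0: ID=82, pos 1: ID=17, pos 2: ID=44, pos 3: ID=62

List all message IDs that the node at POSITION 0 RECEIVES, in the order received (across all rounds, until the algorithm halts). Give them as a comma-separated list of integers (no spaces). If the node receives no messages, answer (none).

Round 1: pos1(id17) recv 82: fwd; pos2(id44) recv 17: drop; pos3(id62) recv 44: drop; pos0(id82) recv 62: drop
Round 2: pos2(id44) recv 82: fwd
Round 3: pos3(id62) recv 82: fwd
Round 4: pos0(id82) recv 82: ELECTED

Answer: 62,82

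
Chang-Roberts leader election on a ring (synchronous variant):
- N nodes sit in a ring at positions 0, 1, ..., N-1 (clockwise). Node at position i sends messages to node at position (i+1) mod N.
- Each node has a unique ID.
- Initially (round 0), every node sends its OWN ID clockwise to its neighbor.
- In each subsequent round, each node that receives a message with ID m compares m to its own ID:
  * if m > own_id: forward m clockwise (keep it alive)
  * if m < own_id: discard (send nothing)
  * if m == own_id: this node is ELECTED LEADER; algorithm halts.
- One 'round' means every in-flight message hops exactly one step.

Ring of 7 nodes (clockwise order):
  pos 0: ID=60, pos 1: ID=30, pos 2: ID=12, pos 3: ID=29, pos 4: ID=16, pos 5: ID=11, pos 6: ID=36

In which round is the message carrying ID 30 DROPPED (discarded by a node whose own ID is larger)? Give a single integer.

Answer: 5

Derivation:
Round 1: pos1(id30) recv 60: fwd; pos2(id12) recv 30: fwd; pos3(id29) recv 12: drop; pos4(id16) recv 29: fwd; pos5(id11) recv 16: fwd; pos6(id36) recv 11: drop; pos0(id60) recv 36: drop
Round 2: pos2(id12) recv 60: fwd; pos3(id29) recv 30: fwd; pos5(id11) recv 29: fwd; pos6(id36) recv 16: drop
Round 3: pos3(id29) recv 60: fwd; pos4(id16) recv 30: fwd; pos6(id36) recv 29: drop
Round 4: pos4(id16) recv 60: fwd; pos5(id11) recv 30: fwd
Round 5: pos5(id11) recv 60: fwd; pos6(id36) recv 30: drop
Round 6: pos6(id36) recv 60: fwd
Round 7: pos0(id60) recv 60: ELECTED
Message ID 30 originates at pos 1; dropped at pos 6 in round 5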